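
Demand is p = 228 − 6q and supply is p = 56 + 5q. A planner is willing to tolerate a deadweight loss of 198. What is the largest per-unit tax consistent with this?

66

Competitive equilibrium: 228 − 6q = 56 + 5q → q* = 15.6364, p* = 134.1818.
A tax t gives Δq = t/11 and wedge t, so DWL = t²/22.
t²/22 = 198 → t² = 4356 → t = 66.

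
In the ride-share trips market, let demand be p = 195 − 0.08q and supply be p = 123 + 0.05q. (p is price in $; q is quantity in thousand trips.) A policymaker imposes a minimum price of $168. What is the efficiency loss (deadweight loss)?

$3042.37 thousand

Competitive equilibrium: 195 − 0.08q = 123 + 0.05q → q* = 553.8462, p* = 150.6923.
At the floor p = 168, quantity demanded = (195 − 168)/0.08 = 337.5.
Sellers' marginal cost at q' = 337.5: 123 + 0.05·337.5 = 139.875.
Δq = 553.8462 − 337.5 = 216.3462; wedge = 168 − 139.875 = 28.125.
DWL = ½ × 216.3462 × 28.125 = $3042.37 thousand.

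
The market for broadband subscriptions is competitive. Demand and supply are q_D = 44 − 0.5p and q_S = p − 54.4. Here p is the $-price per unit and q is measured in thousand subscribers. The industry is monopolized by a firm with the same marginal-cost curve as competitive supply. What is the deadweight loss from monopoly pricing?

In inverse form: demand p = 88 − 2q, supply p = 54.4 + q.
Competitive equilibrium: 88 − 2q = 54.4 + q → q* = 11.2, p* = 65.6.
Marginal revenue: MR = 88 − 4q. Set MR = MC: 88 − 4q = 54.4 + q → q_m = 6.72.
Price p_m = 88 − 2·6.72 = 74.56; MC(q_m) = 54.4 + 1·6.72 = 61.12.
Competitive q* = 11.2, so Δq = 4.48; wedge = 74.56 − 61.12 = 13.44.
The triangle = ½ × 4.48 × 13.44 = $30.11 thousand.

$30.11 thousand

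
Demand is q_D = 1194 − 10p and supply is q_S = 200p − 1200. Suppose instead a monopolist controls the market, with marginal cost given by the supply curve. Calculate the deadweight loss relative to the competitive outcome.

In inverse form: demand p = 119.4 − 0.1q, supply p = 6 + 0.005q.
Competitive equilibrium: 119.4 − 0.1q = 6 + 0.005q → q* = 1080, p* = 11.4.
Marginal revenue: MR = 119.4 − 0.2q. Set MR = MC: 119.4 − 0.2q = 6 + 0.005q → q_m = 553.17073.
Price p_m = 119.4 − 0.1·553.17073 = 64.08293; MC(q_m) = 6 + 0.005·553.17073 = 8.76585.
Competitive q* = 1080, so Δq = 526.82927; wedge = 64.08293 − 8.76585 = 55.31708.
Welfare loss = ½ × 526.82927 × 55.31708 = 14571.33.

14571.33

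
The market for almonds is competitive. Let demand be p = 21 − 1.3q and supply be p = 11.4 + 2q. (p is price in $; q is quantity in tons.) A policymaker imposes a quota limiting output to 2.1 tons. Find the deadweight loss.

Competitive equilibrium: 21 − 1.3q = 11.4 + 2q → q* = 2.9091, p* = 17.2182.
At q = 2.1: demand price = 21 − 1.3·2.1 = 18.27; supply price = 11.4 + 2·2.1 = 15.6.
Δq = 2.9091 − 2.1 = 0.8091; wedge = 18.27 − 15.6 = 2.67.
Welfare loss = ½ × 0.8091 × 2.67 = $1.08.

$1.08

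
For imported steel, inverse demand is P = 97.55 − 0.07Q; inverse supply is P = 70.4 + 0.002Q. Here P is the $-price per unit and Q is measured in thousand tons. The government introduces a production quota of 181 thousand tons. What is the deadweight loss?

Competitive equilibrium: 97.55 − 0.07Q = 70.4 + 0.002Q → Q* = 377.0833, P* = 71.1542.
At Q = 181: demand price = 97.55 − 0.07·181 = 84.88; supply price = 70.4 + 0.002·181 = 70.762.
ΔQ = 377.0833 − 181 = 196.0833; wedge = 84.88 − 70.762 = 14.118.
Welfare loss = ½ × 196.0833 × 14.118 = $1384.15 thousand.

$1384.15 thousand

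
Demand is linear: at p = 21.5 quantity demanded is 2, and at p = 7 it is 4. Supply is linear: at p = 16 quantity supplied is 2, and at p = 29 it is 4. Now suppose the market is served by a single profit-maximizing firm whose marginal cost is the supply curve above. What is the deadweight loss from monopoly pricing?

Demand slope = (7 − 21.5)/(4 − 2) = −7.25, so p = 36 − 7.25q.
Supply slope = (29 − 16)/(4 − 2) = 6.5, so p = 3 + 6.5q.
Competitive equilibrium: 36 − 7.25q = 3 + 6.5q → q* = 2.4, p* = 18.6.
Marginal revenue: MR = 36 − 14.5q. Set MR = MC: 36 − 14.5q = 3 + 6.5q → q_m = 1.5714.
Price p_m = 36 − 7.25·1.5714 = 24.6074; MC(q_m) = 3 + 6.5·1.5714 = 13.2141.
Competitive q* = 2.4, so Δq = 0.8286; wedge = 24.6074 − 13.2141 = 11.3933.
Deadweight loss = ½ × 0.8286 × 11.3933 = 4.72.

4.72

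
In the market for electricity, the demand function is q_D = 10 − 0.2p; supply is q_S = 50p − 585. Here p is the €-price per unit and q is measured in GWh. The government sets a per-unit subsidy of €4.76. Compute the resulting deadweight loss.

In inverse form: demand p = 50 − 5q, supply p = 11.7 + 0.02q.
Competitive equilibrium: 50 − 5q = 11.7 + 0.02q → q* = 7.6295, p* = 11.8526.
The subsidy lowers effective supply by 4.76: p = 6.94 + 0.02q.
New quantity: 50 − 5q = 6.94 + 0.02q → q' = 8.5777.
Overproduction Δq = 8.5777 − 7.6295 = 0.9482; wedge = subsidy = 4.76.
Deadweight loss = ½ × 0.9482 × 4.76 = €2.26.

€2.26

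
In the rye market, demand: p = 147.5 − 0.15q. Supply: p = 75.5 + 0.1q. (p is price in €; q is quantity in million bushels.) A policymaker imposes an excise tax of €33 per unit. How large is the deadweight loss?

€2178 million

Competitive equilibrium: 147.5 − 0.15q = 75.5 + 0.1q → q* = 288, p* = 104.3.
With the tax, the buyer price exceeds the seller price by 33: (147.5 − 0.15q) − (75.5 + 0.1q) = 33 → q' = 156.
Δq = 288 − 156 = 132; the wedge equals the tax, 33.
Welfare loss = ½ × 132 × 33 = €2178 million.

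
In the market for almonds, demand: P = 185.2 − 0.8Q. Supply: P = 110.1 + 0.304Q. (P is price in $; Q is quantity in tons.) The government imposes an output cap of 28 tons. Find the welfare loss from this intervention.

Competitive equilibrium: 185.2 − 0.8Q = 110.1 + 0.304Q → Q* = 68.0254, P* = 130.7797.
At Q = 28: demand price = 185.2 − 0.8·28 = 162.8; supply price = 110.1 + 0.304·28 = 118.612.
ΔQ = 68.0254 − 28 = 40.0254; wedge = 162.8 − 118.612 = 44.188.
DWL = ½ × 40.0254 × 44.188 = $884.32.

$884.32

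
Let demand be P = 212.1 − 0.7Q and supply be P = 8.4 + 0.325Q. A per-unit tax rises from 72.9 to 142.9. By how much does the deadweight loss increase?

Competitive equilibrium: 212.1 − 0.7Q = 8.4 + 0.325Q → Q* = 198.7317, P* = 72.9878.
For a per-unit tax t: ΔQ = t/1.025, so DWL = ½·t·(t/1.025) = t²/2.05.
At t = 72.9: DWL = 2592.395. At t = 142.9: DWL = 9961.176.
Increase = 9961.176 − 2592.395 = 7368.78.

7368.78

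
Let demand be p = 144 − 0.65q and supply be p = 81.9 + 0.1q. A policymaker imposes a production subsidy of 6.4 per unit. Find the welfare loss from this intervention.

27.31

Competitive equilibrium: 144 − 0.65q = 81.9 + 0.1q → q* = 82.8, p* = 90.18.
The subsidy lowers effective supply by 6.4: p = 75.5 + 0.1q.
New quantity: 144 − 0.65q = 75.5 + 0.1q → q' = 91.3333.
Overproduction Δq = 91.3333 − 82.8 = 8.5333; wedge = subsidy = 6.4.
Deadweight loss = ½ × 8.5333 × 6.4 = 27.31.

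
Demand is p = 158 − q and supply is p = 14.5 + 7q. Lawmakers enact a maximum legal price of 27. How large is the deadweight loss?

Competitive equilibrium: 158 − q = 14.5 + 7q → q* = 17.9375, p* = 140.0625.
At the ceiling p = 27, quantity supplied = (27 − 14.5)/7 = 1.7857.
Willingness to pay at q' = 1.7857: 158 − 1·1.7857 = 156.2143.
Δq = 17.9375 − 1.7857 = 16.1518; wedge = 156.2143 − 27 = 129.2143.
The triangle = ½ × 16.1518 × 129.2143 = 1043.52.

1043.52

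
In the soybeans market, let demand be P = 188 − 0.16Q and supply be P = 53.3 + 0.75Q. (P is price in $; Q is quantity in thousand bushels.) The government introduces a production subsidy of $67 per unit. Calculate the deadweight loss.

Competitive equilibrium: 188 − 0.16Q = 53.3 + 0.75Q → Q* = 148.022, P* = 164.3165.
The subsidy lowers effective supply by 67: P = 0.75Q − 13.7.
New quantity: 188 − 0.16Q = 0.75Q − 13.7 → Q' = 221.6484.
Overproduction ΔQ = 221.6484 − 148.022 = 73.6264; wedge = subsidy = 67.
Welfare loss = ½ × 73.6264 × 67 = $2466.48 thousand.

$2466.48 thousand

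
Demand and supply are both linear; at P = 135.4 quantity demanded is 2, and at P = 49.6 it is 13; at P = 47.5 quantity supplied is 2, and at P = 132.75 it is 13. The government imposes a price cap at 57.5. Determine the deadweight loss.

Demand slope = (49.6 − 135.4)/(13 − 2) = −7.8, so P = 151 − 7.8Q.
Supply slope = (132.75 − 47.5)/(13 − 2) = 7.75, so P = 32 + 7.75Q.
Competitive equilibrium: 151 − 7.8Q = 32 + 7.75Q → Q* = 7.6527, P* = 91.3087.
At the ceiling P = 57.5, quantity supplied = (57.5 − 32)/7.75 = 3.2903.
Willingness to pay at Q' = 3.2903: 151 − 7.8·3.2903 = 125.3357.
ΔQ = 7.6527 − 3.2903 = 4.3624; wedge = 125.3357 − 57.5 = 67.8357.
Welfare loss = ½ × 4.3624 × 67.8357 = 147.96.

147.96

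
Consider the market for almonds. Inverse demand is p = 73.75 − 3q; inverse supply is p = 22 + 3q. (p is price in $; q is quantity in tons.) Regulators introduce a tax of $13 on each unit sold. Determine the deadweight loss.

$14.08

Competitive equilibrium: 73.75 − 3q = 22 + 3q → q* = 8.625, p* = 47.875.
With the tax, the buyer price exceeds the seller price by 13: (73.75 − 3q) − (22 + 3q) = 13 → q' = 6.4583.
Δq = 8.625 − 6.4583 = 2.1667; the wedge equals the tax, 13.
Welfare loss = ½ × 2.1667 × 13 = $14.08.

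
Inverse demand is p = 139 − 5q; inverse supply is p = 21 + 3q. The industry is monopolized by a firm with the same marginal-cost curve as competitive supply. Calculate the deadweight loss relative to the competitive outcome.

128.74

Competitive equilibrium: 139 − 5q = 21 + 3q → q* = 14.75, p* = 65.25.
Marginal revenue: MR = 139 − 10q. Set MR = MC: 139 − 10q = 21 + 3q → q_m = 9.0769.
Price p_m = 139 − 5·9.0769 = 93.6155; MC(q_m) = 21 + 3·9.0769 = 48.2307.
Competitive q* = 14.75, so Δq = 5.6731; wedge = 93.6155 − 48.2307 = 45.3848.
Welfare loss = ½ × 5.6731 × 45.3848 = 128.74.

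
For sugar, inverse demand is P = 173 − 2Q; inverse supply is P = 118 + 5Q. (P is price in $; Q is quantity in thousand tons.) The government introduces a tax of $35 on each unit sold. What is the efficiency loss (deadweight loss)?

$87.50 thousand

Competitive equilibrium: 173 − 2Q = 118 + 5Q → Q* = 7.8571, P* = 157.2857.
With the tax, the buyer price exceeds the seller price by 35: (173 − 2Q) − (118 + 5Q) = 35 → Q' = 2.8571.
ΔQ = 7.8571 − 2.8571 = 5; the wedge equals the tax, 35.
The triangle = ½ × 5 × 35 = $87.50 thousand.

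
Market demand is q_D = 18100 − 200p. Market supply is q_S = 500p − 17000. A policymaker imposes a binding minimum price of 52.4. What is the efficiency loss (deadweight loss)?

In inverse form: demand p = 90.5 − 0.005q, supply p = 34 + 0.002q.
Competitive equilibrium: 90.5 − 0.005q = 34 + 0.002q → q* = 8071.4286, p* = 50.1429.
At the floor p = 52.4, quantity demanded = (90.5 − 52.4)/0.005 = 7620.
Sellers' marginal cost at q' = 7620: 34 + 0.002·7620 = 49.24.
Δq = 8071.4286 − 7620 = 451.4286; wedge = 52.4 − 49.24 = 3.16.
Deadweight loss = ½ × 451.4286 × 3.16 = 713.26.

713.26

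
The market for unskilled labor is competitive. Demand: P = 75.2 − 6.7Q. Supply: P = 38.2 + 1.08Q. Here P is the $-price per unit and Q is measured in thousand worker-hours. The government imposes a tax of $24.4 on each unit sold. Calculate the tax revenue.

$39.52 thousand

Competitive equilibrium: 75.2 − 6.7Q = 38.2 + 1.08Q → Q* = 4.7558, P* = 43.3362.
With the tax, the buyer price exceeds the seller price by 24.4: (75.2 − 6.7Q) − (38.2 + 1.08Q) = 24.4 → Q' = 1.6195.
Tax revenue = 24.4 × 1.6195 = $39.52 thousand.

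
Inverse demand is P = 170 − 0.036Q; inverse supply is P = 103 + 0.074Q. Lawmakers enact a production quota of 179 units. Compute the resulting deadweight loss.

10173.80

Competitive equilibrium: 170 − 0.036Q = 103 + 0.074Q → Q* = 609.0909, P* = 148.0727.
At Q = 179: demand price = 170 − 0.036·179 = 163.556; supply price = 103 + 0.074·179 = 116.246.
ΔQ = 609.0909 − 179 = 430.0909; wedge = 163.556 − 116.246 = 47.31.
Deadweight loss = ½ × 430.0909 × 47.31 = 10173.80.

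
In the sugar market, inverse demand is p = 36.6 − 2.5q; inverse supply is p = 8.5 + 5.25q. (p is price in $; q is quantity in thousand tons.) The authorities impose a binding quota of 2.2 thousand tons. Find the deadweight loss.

Competitive equilibrium: 36.6 − 2.5q = 8.5 + 5.25q → q* = 3.6258, p* = 27.5355.
At q = 2.2: demand price = 36.6 − 2.5·2.2 = 31.1; supply price = 8.5 + 5.25·2.2 = 20.05.
Δq = 3.6258 − 2.2 = 1.4258; wedge = 31.1 − 20.05 = 11.05.
Welfare loss = ½ × 1.4258 × 11.05 = $7.88 thousand.

$7.88 thousand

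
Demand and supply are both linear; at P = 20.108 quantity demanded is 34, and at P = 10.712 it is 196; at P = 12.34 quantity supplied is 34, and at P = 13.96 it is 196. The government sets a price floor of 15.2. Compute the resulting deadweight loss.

Demand slope = (10.712 − 20.108)/(196 − 34) = −0.058, so P = 22.08 − 0.058Q.
Supply slope = (13.96 − 12.34)/(196 − 34) = 0.01, so P = 12 + 0.01Q.
Competitive equilibrium: 22.08 − 0.058Q = 12 + 0.01Q → Q* = 148.2353, P* = 13.4824.
At the floor P = 15.2, quantity demanded = (22.08 − 15.2)/0.058 = 118.6207.
Sellers' marginal cost at Q' = 118.6207: 12 + 0.01·118.6207 = 13.1862.
ΔQ = 148.2353 − 118.6207 = 29.6146; wedge = 15.2 − 13.1862 = 2.0138.
Deadweight loss = ½ × 29.6146 × 2.0138 = 29.82.

29.82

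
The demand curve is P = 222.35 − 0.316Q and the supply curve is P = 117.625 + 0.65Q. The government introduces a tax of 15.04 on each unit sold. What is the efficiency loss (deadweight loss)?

117.08

Competitive equilibrium: 222.35 − 0.316Q = 117.625 + 0.65Q → Q* = 108.411, P* = 188.0921.
With the tax, the buyer price exceeds the seller price by 15.04: (222.35 − 0.316Q) − (117.625 + 0.65Q) = 15.04 → Q' = 92.8416.
ΔQ = 108.411 − 92.8416 = 15.5694; the wedge equals the tax, 15.04.
Deadweight loss = ½ × 15.5694 × 15.04 = 117.08.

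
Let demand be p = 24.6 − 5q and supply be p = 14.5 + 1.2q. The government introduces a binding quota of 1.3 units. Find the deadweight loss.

0.34

Competitive equilibrium: 24.6 − 5q = 14.5 + 1.2q → q* = 1.629, p* = 16.4548.
At q = 1.3: demand price = 24.6 − 5·1.3 = 18.1; supply price = 14.5 + 1.2·1.3 = 16.06.
Δq = 1.629 − 1.3 = 0.329; wedge = 18.1 − 16.06 = 2.04.
The triangle = ½ × 0.329 × 2.04 = 0.34.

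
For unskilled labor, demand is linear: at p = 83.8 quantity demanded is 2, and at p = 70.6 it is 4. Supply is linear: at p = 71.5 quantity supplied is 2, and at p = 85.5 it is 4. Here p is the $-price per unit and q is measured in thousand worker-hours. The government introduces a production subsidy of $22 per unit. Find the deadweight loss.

Demand slope = (70.6 − 83.8)/(4 − 2) = −6.6, so p = 97 − 6.6q.
Supply slope = (85.5 − 71.5)/(4 − 2) = 7, so p = 57.5 + 7q.
Competitive equilibrium: 97 − 6.6q = 57.5 + 7q → q* = 2.9044, p* = 77.8309.
The subsidy lowers effective supply by 22: p = 35.5 + 7q.
New quantity: 97 − 6.6q = 35.5 + 7q → q' = 4.5221.
Overproduction Δq = 4.5221 − 2.9044 = 1.6177; wedge = subsidy = 22.
The triangle = ½ × 1.6177 × 22 = $17.79 thousand.

$17.79 thousand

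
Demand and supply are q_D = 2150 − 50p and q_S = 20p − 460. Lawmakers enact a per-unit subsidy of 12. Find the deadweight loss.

1028.57

In inverse form: demand p = 43 − 0.02q, supply p = 23 + 0.05q.
Competitive equilibrium: 43 − 0.02q = 23 + 0.05q → q* = 285.7143, p* = 37.2857.
The subsidy lowers effective supply by 12: p = 11 + 0.05q.
New quantity: 43 − 0.02q = 11 + 0.05q → q' = 457.1429.
Overproduction Δq = 457.1429 − 285.7143 = 171.4286; wedge = subsidy = 12.
The triangle = ½ × 171.4286 × 12 = 1028.57.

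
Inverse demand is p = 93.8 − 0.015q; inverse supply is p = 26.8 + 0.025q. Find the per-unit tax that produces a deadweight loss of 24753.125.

Competitive equilibrium: 93.8 − 0.015q = 26.8 + 0.025q → q* = 1675, p* = 68.675.
A tax t gives Δq = t/0.04 and wedge t, so DWL = t²/0.08.
t²/0.08 = 24753.125 → t² = 1980.25 → t = 44.5.

44.5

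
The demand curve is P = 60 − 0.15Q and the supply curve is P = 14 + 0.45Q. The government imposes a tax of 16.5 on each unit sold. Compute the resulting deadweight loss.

Competitive equilibrium: 60 − 0.15Q = 14 + 0.45Q → Q* = 76.6667, P* = 48.5.
With the tax, the buyer price exceeds the seller price by 16.5: (60 − 0.15Q) − (14 + 0.45Q) = 16.5 → Q' = 49.1667.
ΔQ = 76.6667 − 49.1667 = 27.5; the wedge equals the tax, 16.5.
DWL = ½ × 27.5 × 16.5 = 226.875.

226.875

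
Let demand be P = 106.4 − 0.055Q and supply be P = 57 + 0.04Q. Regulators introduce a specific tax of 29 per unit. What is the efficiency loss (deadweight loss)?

4426.32

Competitive equilibrium: 106.4 − 0.055Q = 57 + 0.04Q → Q* = 520, P* = 77.8.
With the tax, the buyer price exceeds the seller price by 29: (106.4 − 0.055Q) − (57 + 0.04Q) = 29 → Q' = 214.7368.
ΔQ = 520 − 214.7368 = 305.2632; the wedge equals the tax, 29.
Deadweight loss = ½ × 305.2632 × 29 = 4426.32.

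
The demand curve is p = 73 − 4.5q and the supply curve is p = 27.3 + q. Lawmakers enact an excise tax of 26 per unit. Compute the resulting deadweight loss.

Competitive equilibrium: 73 − 4.5q = 27.3 + q → q* = 8.3091, p* = 35.6091.
With the tax, the buyer price exceeds the seller price by 26: (73 − 4.5q) − (27.3 + q) = 26 → q' = 3.5818.
Δq = 8.3091 − 3.5818 = 4.7273; the wedge equals the tax, 26.
DWL = ½ × 4.7273 × 26 = 61.45.

61.45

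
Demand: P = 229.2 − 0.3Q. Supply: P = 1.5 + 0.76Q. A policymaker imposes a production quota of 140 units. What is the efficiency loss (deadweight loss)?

2966.27

Competitive equilibrium: 229.2 − 0.3Q = 1.5 + 0.76Q → Q* = 214.8113, P* = 164.7566.
At Q = 140: demand price = 229.2 − 0.3·140 = 187.2; supply price = 1.5 + 0.76·140 = 107.9.
ΔQ = 214.8113 − 140 = 74.8113; wedge = 187.2 − 107.9 = 79.3.
Welfare loss = ½ × 74.8113 × 79.3 = 2966.27.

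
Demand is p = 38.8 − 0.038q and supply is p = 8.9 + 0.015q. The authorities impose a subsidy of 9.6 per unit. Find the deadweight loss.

869.43

Competitive equilibrium: 38.8 − 0.038q = 8.9 + 0.015q → q* = 564.1509, p* = 17.3623.
The subsidy lowers effective supply by 9.6: p = 0.015q − 0.7.
New quantity: 38.8 − 0.038q = 0.015q − 0.7 → q' = 745.283.
Overproduction Δq = 745.283 − 564.1509 = 181.1321; wedge = subsidy = 9.6.
Deadweight loss = ½ × 181.1321 × 9.6 = 869.43.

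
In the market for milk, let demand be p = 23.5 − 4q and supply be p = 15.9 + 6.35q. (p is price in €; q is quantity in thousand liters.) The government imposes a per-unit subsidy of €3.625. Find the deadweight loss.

€0.63 thousand

Competitive equilibrium: 23.5 − 4q = 15.9 + 6.35q → q* = 0.7343, p* = 20.5628.
The subsidy lowers effective supply by 3.625: p = 12.275 + 6.35q.
New quantity: 23.5 − 4q = 12.275 + 6.35q → q' = 1.0845.
Overproduction Δq = 1.0845 − 0.7343 = 0.3502; wedge = subsidy = 3.625.
The triangle = ½ × 0.3502 × 3.625 = €0.63 thousand.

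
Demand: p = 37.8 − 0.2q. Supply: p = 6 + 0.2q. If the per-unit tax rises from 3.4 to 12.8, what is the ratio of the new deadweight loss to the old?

14.173

Competitive equilibrium: 37.8 − 0.2q = 6 + 0.2q → q* = 79.5, p* = 21.9.
For a per-unit tax t: Δq = t/0.4, so DWL = ½·t·(t/0.4) = t²/0.8.
At t = 3.4: DWL = 14.45. At t = 12.8: DWL = 204.8.
Ratio = (12.8/3.4)² = 14.173.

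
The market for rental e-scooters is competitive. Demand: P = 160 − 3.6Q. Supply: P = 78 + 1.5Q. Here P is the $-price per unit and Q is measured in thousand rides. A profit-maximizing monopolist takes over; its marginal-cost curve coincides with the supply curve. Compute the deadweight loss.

$112.87 thousand

Competitive equilibrium: 160 − 3.6Q = 78 + 1.5Q → Q* = 16.0784, P* = 102.1176.
Marginal revenue: MR = 160 − 7.2Q. Set MR = MC: 160 − 7.2Q = 78 + 1.5Q → Q_m = 9.4253.
Price P_m = 160 − 3.6·9.4253 = 126.0689; MC(Q_m) = 78 + 1.5·9.4253 = 92.138.
Competitive Q* = 16.0784, so ΔQ = 6.6531; wedge = 126.0689 − 92.138 = 33.9309.
DWL = ½ × 6.6531 × 33.9309 = $112.87 thousand.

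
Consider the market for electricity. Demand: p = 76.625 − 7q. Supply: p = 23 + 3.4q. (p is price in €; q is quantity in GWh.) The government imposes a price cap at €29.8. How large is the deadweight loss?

Competitive equilibrium: 76.625 − 7q = 23 + 3.4q → q* = 5.1563, p* = 40.5313.
At the ceiling p = 29.8, quantity supplied = (29.8 − 23)/3.4 = 2.
Willingness to pay at q' = 2: 76.625 − 7·2 = 62.625.
Δq = 5.1563 − 2 = 3.1563; wedge = 62.625 − 29.8 = 32.825.
Welfare loss = ½ × 3.1563 × 32.825 = €51.80.

€51.80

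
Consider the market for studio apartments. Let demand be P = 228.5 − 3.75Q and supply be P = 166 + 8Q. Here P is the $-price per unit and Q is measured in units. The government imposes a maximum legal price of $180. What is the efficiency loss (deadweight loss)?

$74.84

Competitive equilibrium: 228.5 − 3.75Q = 166 + 8Q → Q* = 5.3191, P* = 208.5532.
At the ceiling P = 180, quantity supplied = (180 − 166)/8 = 1.75.
Willingness to pay at Q' = 1.75: 228.5 − 3.75·1.75 = 221.9375.
ΔQ = 5.3191 − 1.75 = 3.5691; wedge = 221.9375 − 180 = 41.9375.
The triangle = ½ × 3.5691 × 41.9375 = $74.84.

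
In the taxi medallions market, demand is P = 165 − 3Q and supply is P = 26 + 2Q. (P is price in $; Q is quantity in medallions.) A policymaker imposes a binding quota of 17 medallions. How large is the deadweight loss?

Competitive equilibrium: 165 − 3Q = 26 + 2Q → Q* = 27.8, P* = 81.6.
At Q = 17: demand price = 165 − 3·17 = 114; supply price = 26 + 2·17 = 60.
ΔQ = 27.8 − 17 = 10.8; wedge = 114 − 60 = 54.
The triangle = ½ × 10.8 × 54 = $291.60.

$291.60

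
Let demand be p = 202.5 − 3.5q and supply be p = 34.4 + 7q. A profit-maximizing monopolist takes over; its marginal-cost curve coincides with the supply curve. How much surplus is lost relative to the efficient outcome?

84.10

Competitive equilibrium: 202.5 − 3.5q = 34.4 + 7q → q* = 16.0095, p* = 146.4667.
Marginal revenue: MR = 202.5 − 7q. Set MR = MC: 202.5 − 7q = 34.4 + 7q → q_m = 12.0071.
Price p_m = 202.5 − 3.5·12.0071 = 160.4752; MC(q_m) = 34.4 + 7·12.0071 = 118.4497.
Competitive q* = 16.0095, so Δq = 4.0024; wedge = 160.4752 − 118.4497 = 42.0255.
The triangle = ½ × 4.0024 × 42.0255 = 84.10.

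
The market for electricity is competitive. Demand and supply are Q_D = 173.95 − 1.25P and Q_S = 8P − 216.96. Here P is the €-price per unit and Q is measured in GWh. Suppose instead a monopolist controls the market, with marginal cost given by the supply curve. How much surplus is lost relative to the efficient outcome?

In inverse form: demand P = 139.16 − 0.8Q, supply P = 27.12 + 0.125Q.
Competitive equilibrium: 139.16 − 0.8Q = 27.12 + 0.125Q → Q* = 121.1243, P* = 42.2605.
Marginal revenue: MR = 139.16 − 1.6Q. Set MR = MC: 139.16 − 1.6Q = 27.12 + 0.125Q → Q_m = 64.9507.
Price P_m = 139.16 − 0.8·64.9507 = 87.1994; MC(Q_m) = 27.12 + 0.125·64.9507 = 35.2388.
Competitive Q* = 121.1243, so ΔQ = 56.1736; wedge = 87.1994 − 35.2388 = 51.9606.
The triangle = ½ × 56.1736 × 51.9606 = €1459.41.

€1459.41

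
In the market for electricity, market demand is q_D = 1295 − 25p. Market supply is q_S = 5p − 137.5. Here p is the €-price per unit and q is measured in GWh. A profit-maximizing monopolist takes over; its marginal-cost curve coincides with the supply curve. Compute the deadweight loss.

€25.11

In inverse form: demand p = 51.8 − 0.04q, supply p = 27.5 + 0.2q.
Competitive equilibrium: 51.8 − 0.04q = 27.5 + 0.2q → q* = 101.25, p* = 47.75.
Marginal revenue: MR = 51.8 − 0.08q. Set MR = MC: 51.8 − 0.08q = 27.5 + 0.2q → q_m = 86.7857.
Price p_m = 51.8 − 0.04·86.7857 = 48.3286; MC(q_m) = 27.5 + 0.2·86.7857 = 44.8571.
Competitive q* = 101.25, so Δq = 14.4643; wedge = 48.3286 − 44.8571 = 3.4715.
Deadweight loss = ½ × 14.4643 × 3.4715 = €25.11.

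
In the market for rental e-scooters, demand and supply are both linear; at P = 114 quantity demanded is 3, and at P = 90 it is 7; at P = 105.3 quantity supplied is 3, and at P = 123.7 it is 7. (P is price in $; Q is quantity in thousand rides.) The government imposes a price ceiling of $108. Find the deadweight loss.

Demand slope = (90 − 114)/(7 − 3) = −6, so P = 132 − 6Q.
Supply slope = (123.7 − 105.3)/(7 − 3) = 4.6, so P = 91.5 + 4.6Q.
Competitive equilibrium: 132 − 6Q = 91.5 + 4.6Q → Q* = 3.8208, P* = 109.0755.
At the ceiling P = 108, quantity supplied = (108 − 91.5)/4.6 = 3.587.
Willingness to pay at Q' = 3.587: 132 − 6·3.587 = 110.478.
ΔQ = 3.8208 − 3.587 = 0.2338; wedge = 110.478 − 108 = 2.478.
Deadweight loss = ½ × 0.2338 × 2.478 = $0.29 thousand.

$0.29 thousand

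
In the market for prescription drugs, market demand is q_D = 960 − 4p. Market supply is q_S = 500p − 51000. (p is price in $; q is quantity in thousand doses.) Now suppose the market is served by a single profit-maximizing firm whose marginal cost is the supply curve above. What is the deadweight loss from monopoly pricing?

$9371.31 thousand

In inverse form: demand p = 240 − 0.25q, supply p = 102 + 0.002q.
Competitive equilibrium: 240 − 0.25q = 102 + 0.002q → q* = 547.619, p* = 103.0952.
Marginal revenue: MR = 240 − 0.5q. Set MR = MC: 240 − 0.5q = 102 + 0.002q → q_m = 274.9004.
Price p_m = 240 − 0.25·274.9004 = 171.2749; MC(q_m) = 102 + 0.002·274.9004 = 102.5498.
Competitive q* = 547.619, so Δq = 272.7186; wedge = 171.2749 − 102.5498 = 68.7251.
The triangle = ½ × 272.7186 × 68.7251 = $9371.31 thousand.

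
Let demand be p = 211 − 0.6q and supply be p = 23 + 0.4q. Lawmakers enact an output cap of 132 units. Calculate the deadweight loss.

Competitive equilibrium: 211 − 0.6q = 23 + 0.4q → q* = 188, p* = 98.2.
At q = 132: demand price = 211 − 0.6·132 = 131.8; supply price = 23 + 0.4·132 = 75.8.
Δq = 188 − 132 = 56; wedge = 131.8 − 75.8 = 56.
DWL = ½ × 56 × 56 = 1568.

1568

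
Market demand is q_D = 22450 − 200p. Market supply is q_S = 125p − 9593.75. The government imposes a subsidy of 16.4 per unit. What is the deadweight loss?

10344.62

In inverse form: demand p = 112.25 − 0.005q, supply p = 76.75 + 0.008q.
Competitive equilibrium: 112.25 − 0.005q = 76.75 + 0.008q → q* = 2730.7692, p* = 98.5962.
The subsidy lowers effective supply by 16.4: p = 60.35 + 0.008q.
New quantity: 112.25 − 0.005q = 60.35 + 0.008q → q' = 3992.3077.
Overproduction Δq = 3992.3077 − 2730.7692 = 1261.5385; wedge = subsidy = 16.4.
The triangle = ½ × 1261.5385 × 16.4 = 10344.62.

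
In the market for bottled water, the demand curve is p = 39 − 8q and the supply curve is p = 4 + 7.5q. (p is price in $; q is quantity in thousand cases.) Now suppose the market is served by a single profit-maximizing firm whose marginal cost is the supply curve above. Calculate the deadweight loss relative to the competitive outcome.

Competitive equilibrium: 39 − 8q = 4 + 7.5q → q* = 2.2581, p* = 20.9355.
Marginal revenue: MR = 39 − 16q. Set MR = MC: 39 − 16q = 4 + 7.5q → q_m = 1.4894.
Price p_m = 39 − 8·1.4894 = 27.0848; MC(q_m) = 4 + 7.5·1.4894 = 15.1705.
Competitive q* = 2.2581, so Δq = 0.7687; wedge = 27.0848 − 15.1705 = 11.9143.
Deadweight loss = ½ × 0.7687 × 11.9143 = $4.58 thousand.

$4.58 thousand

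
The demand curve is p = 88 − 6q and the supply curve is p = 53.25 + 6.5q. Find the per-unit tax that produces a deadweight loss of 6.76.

Competitive equilibrium: 88 − 6q = 53.25 + 6.5q → q* = 2.78, p* = 71.32.
A tax t gives Δq = t/12.5 and wedge t, so DWL = t²/25.
t²/25 = 6.76 → t² = 169 → t = 13.

13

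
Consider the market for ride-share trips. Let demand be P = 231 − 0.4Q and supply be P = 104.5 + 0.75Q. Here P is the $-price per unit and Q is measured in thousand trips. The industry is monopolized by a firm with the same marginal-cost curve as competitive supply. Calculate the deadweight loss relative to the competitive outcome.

Competitive equilibrium: 231 − 0.4Q = 104.5 + 0.75Q → Q* = 110, P* = 187.
Marginal revenue: MR = 231 − 0.8Q. Set MR = MC: 231 − 0.8Q = 104.5 + 0.75Q → Q_m = 81.6129.
Price P_m = 231 − 0.4·81.6129 = 198.3548; MC(Q_m) = 104.5 + 0.75·81.6129 = 165.7097.
Competitive Q* = 110, so ΔQ = 28.3871; wedge = 198.3548 − 165.7097 = 32.6451.
Welfare loss = ½ × 28.3871 × 32.6451 = $463.35 thousand.

$463.35 thousand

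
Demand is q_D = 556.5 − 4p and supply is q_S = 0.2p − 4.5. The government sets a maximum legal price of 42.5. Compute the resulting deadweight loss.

870.87

In inverse form: demand p = 139.125 − 0.25q, supply p = 22.5 + 5q.
Competitive equilibrium: 139.125 − 0.25q = 22.5 + 5q → q* = 22.2143, p* = 133.5714.
At the ceiling p = 42.5, quantity supplied = (42.5 − 22.5)/5 = 4.
Willingness to pay at q' = 4: 139.125 − 0.25·4 = 138.125.
Δq = 22.2143 − 4 = 18.2143; wedge = 138.125 − 42.5 = 95.625.
DWL = ½ × 18.2143 × 95.625 = 870.87.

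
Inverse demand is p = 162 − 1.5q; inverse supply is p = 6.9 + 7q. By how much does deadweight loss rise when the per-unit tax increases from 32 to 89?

Competitive equilibrium: 162 − 1.5q = 6.9 + 7q → q* = 18.2471, p* = 134.6294.
For a per-unit tax t: Δq = t/8.5, so DWL = ½·t·(t/8.5) = t²/17.
At t = 32: DWL = 60.235. At t = 89: DWL = 465.941.
Increase = 465.941 − 60.235 = 405.71.

405.71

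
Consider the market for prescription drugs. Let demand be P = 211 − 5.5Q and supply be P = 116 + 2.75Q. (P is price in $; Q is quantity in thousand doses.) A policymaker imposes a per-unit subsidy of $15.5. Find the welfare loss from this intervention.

Competitive equilibrium: 211 − 5.5Q = 116 + 2.75Q → Q* = 11.5152, P* = 147.6667.
The subsidy lowers effective supply by 15.5: P = 100.5 + 2.75Q.
New quantity: 211 − 5.5Q = 100.5 + 2.75Q → Q' = 13.3939.
Overproduction ΔQ = 13.3939 − 11.5152 = 1.8787; wedge = subsidy = 15.5.
Welfare loss = ½ × 1.8787 × 15.5 = $14.56 thousand.

$14.56 thousand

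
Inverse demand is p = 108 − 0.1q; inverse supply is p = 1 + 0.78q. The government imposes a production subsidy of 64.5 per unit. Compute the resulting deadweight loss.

Competitive equilibrium: 108 − 0.1q = 1 + 0.78q → q* = 121.5909, p* = 95.8409.
The subsidy lowers effective supply by 64.5: p = 0.78q − 63.5.
New quantity: 108 − 0.1q = 0.78q − 63.5 → q' = 194.8864.
Overproduction Δq = 194.8864 − 121.5909 = 73.2955; wedge = subsidy = 64.5.
Deadweight loss = ½ × 73.2955 × 64.5 = 2363.78.

2363.78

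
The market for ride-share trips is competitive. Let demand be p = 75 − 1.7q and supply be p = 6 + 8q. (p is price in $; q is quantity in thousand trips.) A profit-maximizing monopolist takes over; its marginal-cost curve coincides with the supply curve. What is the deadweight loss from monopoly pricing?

$5.46 thousand

Competitive equilibrium: 75 − 1.7q = 6 + 8q → q* = 7.1134, p* = 62.9072.
Marginal revenue: MR = 75 − 3.4q. Set MR = MC: 75 − 3.4q = 6 + 8q → q_m = 6.0526.
Price p_m = 75 − 1.7·6.0526 = 64.7106; MC(q_m) = 6 + 8·6.0526 = 54.4208.
Competitive q* = 7.1134, so Δq = 1.0608; wedge = 64.7106 − 54.4208 = 10.2898.
The triangle = ½ × 1.0608 × 10.2898 = $5.46 thousand.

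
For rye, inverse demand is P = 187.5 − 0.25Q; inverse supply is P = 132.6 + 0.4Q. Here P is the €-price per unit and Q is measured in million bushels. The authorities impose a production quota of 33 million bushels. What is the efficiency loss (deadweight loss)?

Competitive equilibrium: 187.5 − 0.25Q = 132.6 + 0.4Q → Q* = 84.4615, P* = 166.3846.
At Q = 33: demand price = 187.5 − 0.25·33 = 179.25; supply price = 132.6 + 0.4·33 = 145.8.
ΔQ = 84.4615 − 33 = 51.4615; wedge = 179.25 − 145.8 = 33.45.
Welfare loss = ½ × 51.4615 × 33.45 = €860.69 million.

€860.69 million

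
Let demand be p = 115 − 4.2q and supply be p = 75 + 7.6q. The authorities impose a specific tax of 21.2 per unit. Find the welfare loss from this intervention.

19.04

Competitive equilibrium: 115 − 4.2q = 75 + 7.6q → q* = 3.3898, p* = 100.7627.
With the tax, the buyer price exceeds the seller price by 21.2: (115 − 4.2q) − (75 + 7.6q) = 21.2 → q' = 1.5932.
Δq = 3.3898 − 1.5932 = 1.7966; the wedge equals the tax, 21.2.
DWL = ½ × 1.7966 × 21.2 = 19.04.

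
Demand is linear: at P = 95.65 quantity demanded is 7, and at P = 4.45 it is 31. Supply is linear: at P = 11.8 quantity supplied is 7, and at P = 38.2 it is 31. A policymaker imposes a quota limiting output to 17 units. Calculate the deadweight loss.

123.93

Demand slope = (4.45 − 95.65)/(31 − 7) = −3.8, so P = 122.25 − 3.8Q.
Supply slope = (38.2 − 11.8)/(31 − 7) = 1.1, so P = 4.1 + 1.1Q.
Competitive equilibrium: 122.25 − 3.8Q = 4.1 + 1.1Q → Q* = 24.1122, P* = 30.6235.
At Q = 17: demand price = 122.25 − 3.8·17 = 57.65; supply price = 4.1 + 1.1·17 = 22.8.
ΔQ = 24.1122 − 17 = 7.1122; wedge = 57.65 − 22.8 = 34.85.
Welfare loss = ½ × 7.1122 × 34.85 = 123.93.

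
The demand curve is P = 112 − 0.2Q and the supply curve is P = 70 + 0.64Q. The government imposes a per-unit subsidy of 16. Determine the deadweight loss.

152.38

Competitive equilibrium: 112 − 0.2Q = 70 + 0.64Q → Q* = 50, P* = 102.
The subsidy lowers effective supply by 16: P = 54 + 0.64Q.
New quantity: 112 − 0.2Q = 54 + 0.64Q → Q' = 69.0476.
Overproduction ΔQ = 69.0476 − 50 = 19.0476; wedge = subsidy = 16.
DWL = ½ × 19.0476 × 16 = 152.38.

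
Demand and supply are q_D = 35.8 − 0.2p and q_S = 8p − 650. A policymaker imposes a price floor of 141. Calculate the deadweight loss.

337.31

In inverse form: demand p = 179 − 5q, supply p = 81.25 + 0.125q.
Competitive equilibrium: 179 − 5q = 81.25 + 0.125q → q* = 19.0732, p* = 83.6341.
At the floor p = 141, quantity demanded = (179 − 141)/5 = 7.6.
Sellers' marginal cost at q' = 7.6: 81.25 + 0.125·7.6 = 82.2.
Δq = 19.0732 − 7.6 = 11.4732; wedge = 141 − 82.2 = 58.8.
The triangle = ½ × 11.4732 × 58.8 = 337.31.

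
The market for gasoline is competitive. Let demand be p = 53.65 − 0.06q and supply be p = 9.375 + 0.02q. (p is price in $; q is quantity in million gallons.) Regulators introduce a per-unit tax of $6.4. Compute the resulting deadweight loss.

Competitive equilibrium: 53.65 − 0.06q = 9.375 + 0.02q → q* = 553.4375, p* = 20.4438.
With the tax, the buyer price exceeds the seller price by 6.4: (53.65 − 0.06q) − (9.375 + 0.02q) = 6.4 → q' = 473.4375.
Δq = 553.4375 − 473.4375 = 80; the wedge equals the tax, 6.4.
Welfare loss = ½ × 80 × 6.4 = $256 million.

$256 million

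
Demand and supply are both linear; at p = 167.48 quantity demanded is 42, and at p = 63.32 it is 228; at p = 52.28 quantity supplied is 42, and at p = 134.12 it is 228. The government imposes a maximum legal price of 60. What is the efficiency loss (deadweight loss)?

4768.21

Demand slope = (63.32 − 167.48)/(228 − 42) = −0.56, so p = 191 − 0.56q.
Supply slope = (134.12 − 52.28)/(228 − 42) = 0.44, so p = 33.8 + 0.44q.
Competitive equilibrium: 191 − 0.56q = 33.8 + 0.44q → q* = 157.2, p* = 102.968.
At the ceiling p = 60, quantity supplied = (60 − 33.8)/0.44 = 59.54545.
Willingness to pay at q' = 59.54545: 191 − 0.56·59.54545 = 157.65455.
Δq = 157.2 − 59.54545 = 97.65455; wedge = 157.65455 − 60 = 97.65455.
Welfare loss = ½ × 97.65455 × 97.65455 = 4768.21.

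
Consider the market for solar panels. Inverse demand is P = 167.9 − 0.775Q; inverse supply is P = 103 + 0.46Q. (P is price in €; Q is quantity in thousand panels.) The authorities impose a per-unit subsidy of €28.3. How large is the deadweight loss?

€324.25 thousand

Competitive equilibrium: 167.9 − 0.775Q = 103 + 0.46Q → Q* = 52.5506, P* = 127.1733.
The subsidy lowers effective supply by 28.3: P = 74.7 + 0.46Q.
New quantity: 167.9 − 0.775Q = 74.7 + 0.46Q → Q' = 75.4656.
Overproduction ΔQ = 75.4656 − 52.5506 = 22.915; wedge = subsidy = 28.3.
DWL = ½ × 22.915 × 28.3 = €324.25 thousand.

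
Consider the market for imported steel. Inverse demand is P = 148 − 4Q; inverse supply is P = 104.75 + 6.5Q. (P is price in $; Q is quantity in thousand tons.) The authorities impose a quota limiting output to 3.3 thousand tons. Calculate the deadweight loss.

$3.52 thousand

Competitive equilibrium: 148 − 4Q = 104.75 + 6.5Q → Q* = 4.119, P* = 131.5238.
At Q = 3.3: demand price = 148 − 4·3.3 = 134.8; supply price = 104.75 + 6.5·3.3 = 126.2.
ΔQ = 4.119 − 3.3 = 0.819; wedge = 134.8 − 126.2 = 8.6.
Deadweight loss = ½ × 0.819 × 8.6 = $3.52 thousand.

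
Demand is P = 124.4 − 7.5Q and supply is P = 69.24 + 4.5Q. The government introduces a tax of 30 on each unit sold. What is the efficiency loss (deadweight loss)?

Competitive equilibrium: 124.4 − 7.5Q = 69.24 + 4.5Q → Q* = 4.5967, P* = 89.925.
With the tax, the buyer price exceeds the seller price by 30: (124.4 − 7.5Q) − (69.24 + 4.5Q) = 30 → Q' = 2.0967.
ΔQ = 4.5967 − 2.0967 = 2.5; the wedge equals the tax, 30.
Welfare loss = ½ × 2.5 × 30 = 37.50.

37.50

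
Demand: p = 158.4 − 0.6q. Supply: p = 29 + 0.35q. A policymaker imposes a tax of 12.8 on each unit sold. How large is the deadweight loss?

86.23

Competitive equilibrium: 158.4 − 0.6q = 29 + 0.35q → q* = 136.2105, p* = 76.6737.
With the tax, the buyer price exceeds the seller price by 12.8: (158.4 − 0.6q) − (29 + 0.35q) = 12.8 → q' = 122.7368.
Δq = 136.2105 − 122.7368 = 13.4737; the wedge equals the tax, 12.8.
DWL = ½ × 13.4737 × 12.8 = 86.23.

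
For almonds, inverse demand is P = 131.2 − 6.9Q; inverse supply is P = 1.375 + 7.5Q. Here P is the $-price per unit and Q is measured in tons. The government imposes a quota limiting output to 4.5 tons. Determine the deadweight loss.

$146.81

Competitive equilibrium: 131.2 − 6.9Q = 1.375 + 7.5Q → Q* = 9.0156, P* = 68.9922.
At Q = 4.5: demand price = 131.2 − 6.9·4.5 = 100.15; supply price = 1.375 + 7.5·4.5 = 35.125.
ΔQ = 9.0156 − 4.5 = 4.5156; wedge = 100.15 − 35.125 = 65.025.
Deadweight loss = ½ × 4.5156 × 65.025 = $146.81.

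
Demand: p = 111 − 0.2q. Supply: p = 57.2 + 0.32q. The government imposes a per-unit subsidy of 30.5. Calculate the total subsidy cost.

Competitive equilibrium: 111 − 0.2q = 57.2 + 0.32q → q* = 103.4615, p* = 90.3077.
The subsidy lowers effective supply by 30.5: p = 26.7 + 0.32q.
New quantity: 111 − 0.2q = 26.7 + 0.32q → q' = 162.1154.
Total subsidy cost = 30.5 × 162.1154 = 4944.52.

4944.52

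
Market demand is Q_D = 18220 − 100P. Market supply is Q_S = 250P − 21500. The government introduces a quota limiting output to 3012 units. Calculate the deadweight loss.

104266.32

In inverse form: demand P = 182.2 − 0.01Q, supply P = 86 + 0.004Q.
Competitive equilibrium: 182.2 − 0.01Q = 86 + 0.004Q → Q* = 6871.4286, P* = 113.4857.
At Q = 3012: demand price = 182.2 − 0.01·3012 = 152.08; supply price = 86 + 0.004·3012 = 98.048.
ΔQ = 6871.4286 − 3012 = 3859.4286; wedge = 152.08 − 98.048 = 54.032.
Deadweight loss = ½ × 3859.4286 × 54.032 = 104266.32.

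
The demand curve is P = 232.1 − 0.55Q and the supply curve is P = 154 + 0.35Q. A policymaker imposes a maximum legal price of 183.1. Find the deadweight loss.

Competitive equilibrium: 232.1 − 0.55Q = 154 + 0.35Q → Q* = 86.7778, P* = 184.3722.
At the ceiling P = 183.1, quantity supplied = (183.1 − 154)/0.35 = 83.1429.
Willingness to pay at Q' = 83.1429: 232.1 − 0.55·83.1429 = 186.3714.
ΔQ = 86.7778 − 83.1429 = 3.6349; wedge = 186.3714 − 183.1 = 3.2714.
Deadweight loss = ½ × 3.6349 × 3.2714 = 5.95.

5.95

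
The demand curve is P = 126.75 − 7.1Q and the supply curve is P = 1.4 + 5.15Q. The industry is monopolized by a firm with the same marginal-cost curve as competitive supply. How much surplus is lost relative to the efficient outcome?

86.35

Competitive equilibrium: 126.75 − 7.1Q = 1.4 + 5.15Q → Q* = 10.2327, P* = 54.0982.
Marginal revenue: MR = 126.75 − 14.2Q. Set MR = MC: 126.75 − 14.2Q = 1.4 + 5.15Q → Q_m = 6.478.
Price P_m = 126.75 − 7.1·6.478 = 80.7562; MC(Q_m) = 1.4 + 5.15·6.478 = 34.7617.
Competitive Q* = 10.2327, so ΔQ = 3.7547; wedge = 80.7562 − 34.7617 = 45.9945.
Deadweight loss = ½ × 3.7547 × 45.9945 = 86.35.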